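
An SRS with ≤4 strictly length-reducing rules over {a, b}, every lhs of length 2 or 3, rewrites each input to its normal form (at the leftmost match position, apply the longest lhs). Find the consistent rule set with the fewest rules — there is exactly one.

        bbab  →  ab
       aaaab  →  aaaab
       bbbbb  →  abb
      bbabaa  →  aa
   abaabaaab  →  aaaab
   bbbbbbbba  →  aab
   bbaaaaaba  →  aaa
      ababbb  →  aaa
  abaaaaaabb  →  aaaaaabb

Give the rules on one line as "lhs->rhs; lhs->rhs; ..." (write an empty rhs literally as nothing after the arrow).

ba->; bab->ab; bbb->a

  | bbab => bab => ab
  | aaaab
  | bbbbb => abb
  | bbabaa => babaa => abaa => aa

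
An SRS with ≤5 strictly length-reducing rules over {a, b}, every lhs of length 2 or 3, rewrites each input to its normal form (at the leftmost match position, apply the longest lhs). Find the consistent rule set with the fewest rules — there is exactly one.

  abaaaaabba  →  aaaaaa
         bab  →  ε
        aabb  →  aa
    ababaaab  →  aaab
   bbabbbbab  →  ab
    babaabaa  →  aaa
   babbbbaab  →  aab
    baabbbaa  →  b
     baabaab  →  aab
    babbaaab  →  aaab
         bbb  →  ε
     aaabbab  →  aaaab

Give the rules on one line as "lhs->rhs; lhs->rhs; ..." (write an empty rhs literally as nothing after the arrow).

  | abaaaaabba => aaaaabba => aaaaaa
  | bab => bb => ε
  | aabb => aa
  | ababaaab => abaaab => aaab

aba->a; ba->b; bb->; bbb->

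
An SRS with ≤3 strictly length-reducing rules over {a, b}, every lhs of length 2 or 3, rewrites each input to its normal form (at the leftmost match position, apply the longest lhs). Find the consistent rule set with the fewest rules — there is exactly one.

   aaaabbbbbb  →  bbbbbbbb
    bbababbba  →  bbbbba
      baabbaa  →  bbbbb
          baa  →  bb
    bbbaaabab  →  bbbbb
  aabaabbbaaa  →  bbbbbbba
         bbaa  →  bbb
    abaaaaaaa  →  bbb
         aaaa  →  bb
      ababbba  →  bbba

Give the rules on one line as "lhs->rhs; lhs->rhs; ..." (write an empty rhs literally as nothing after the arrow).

aa->b; aba->

  | aaaabbbbbb => baabbbbbb => bbbbbbbb
  | bbababbba => bbbbba
  | baabbaa => bbbbaa => bbbbb
  | baa => bb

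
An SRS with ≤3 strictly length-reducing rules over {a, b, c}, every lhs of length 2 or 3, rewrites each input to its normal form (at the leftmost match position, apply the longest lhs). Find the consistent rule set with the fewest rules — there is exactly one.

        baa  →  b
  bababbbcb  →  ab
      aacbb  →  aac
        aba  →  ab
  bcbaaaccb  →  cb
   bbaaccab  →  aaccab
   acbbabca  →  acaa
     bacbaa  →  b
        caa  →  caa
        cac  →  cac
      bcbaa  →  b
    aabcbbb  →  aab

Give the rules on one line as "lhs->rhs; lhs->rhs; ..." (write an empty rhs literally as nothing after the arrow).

ba->b; bb->; bc->

  | baa => ba => b
  | bababbbcb => bbabbbcb => abbbcb => abcb => ab
  | aacbb => aac
  | aba => ab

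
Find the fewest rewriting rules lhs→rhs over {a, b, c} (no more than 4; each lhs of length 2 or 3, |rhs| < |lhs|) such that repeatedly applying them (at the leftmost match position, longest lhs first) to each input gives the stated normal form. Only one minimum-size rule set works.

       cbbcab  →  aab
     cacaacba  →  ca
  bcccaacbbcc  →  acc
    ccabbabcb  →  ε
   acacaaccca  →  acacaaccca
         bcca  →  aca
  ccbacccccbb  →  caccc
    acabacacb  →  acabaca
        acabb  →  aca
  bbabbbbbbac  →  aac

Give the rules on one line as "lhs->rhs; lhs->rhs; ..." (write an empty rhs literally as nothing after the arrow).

  | cbbcab => bcab => aab
  | cacaacba => cacaaa => cacb => ca
  | bcccaacbbcc => accaacbbcc => accaabcc => accaaac => accbc => acc
  | ccabbabcb => ccaabcb => ccaaab => ccbb => cb => ε

aaa->b; bb->; bc->a; cb->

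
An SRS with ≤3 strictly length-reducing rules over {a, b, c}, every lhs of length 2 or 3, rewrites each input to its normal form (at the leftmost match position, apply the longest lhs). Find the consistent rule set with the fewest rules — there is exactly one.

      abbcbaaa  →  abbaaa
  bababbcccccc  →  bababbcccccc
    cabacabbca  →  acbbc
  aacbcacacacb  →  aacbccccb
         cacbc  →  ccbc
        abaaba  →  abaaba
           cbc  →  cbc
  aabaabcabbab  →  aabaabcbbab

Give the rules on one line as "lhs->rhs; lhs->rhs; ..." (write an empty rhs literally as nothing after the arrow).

  | abbcbaaa => abbaaa
  | bababbcccccc
  | cabacabbca => cbacabbca => acabbca => acbbca => acbbc
  | aacbcacacacb => aacbccacacb => aacbcccacb => aacbccccb

ca->c; cba->a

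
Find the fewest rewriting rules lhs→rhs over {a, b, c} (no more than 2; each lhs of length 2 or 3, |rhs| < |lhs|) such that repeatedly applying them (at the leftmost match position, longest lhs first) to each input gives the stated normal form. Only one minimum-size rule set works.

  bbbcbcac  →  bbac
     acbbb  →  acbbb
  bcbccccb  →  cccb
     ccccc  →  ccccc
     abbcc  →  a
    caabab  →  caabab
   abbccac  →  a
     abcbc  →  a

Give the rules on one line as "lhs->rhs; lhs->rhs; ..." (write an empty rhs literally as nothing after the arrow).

aac->a; bc->

  | bbbcbcac => bbbcac => bbac
  | acbbb
  | bcbccccb => bccccb => cccb
  | ccccc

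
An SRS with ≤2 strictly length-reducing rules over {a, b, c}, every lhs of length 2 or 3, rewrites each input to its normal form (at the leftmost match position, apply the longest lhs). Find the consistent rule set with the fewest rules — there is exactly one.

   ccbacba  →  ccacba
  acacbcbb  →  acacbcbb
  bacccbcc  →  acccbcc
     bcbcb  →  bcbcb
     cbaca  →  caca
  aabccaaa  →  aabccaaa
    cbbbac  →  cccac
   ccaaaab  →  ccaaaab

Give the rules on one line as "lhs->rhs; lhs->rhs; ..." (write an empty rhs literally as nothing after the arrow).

  | ccbacba => ccacba
  | acacbcbb
  | bacccbcc => acccbcc
  | bcbcb

bac->ac; bbb->cc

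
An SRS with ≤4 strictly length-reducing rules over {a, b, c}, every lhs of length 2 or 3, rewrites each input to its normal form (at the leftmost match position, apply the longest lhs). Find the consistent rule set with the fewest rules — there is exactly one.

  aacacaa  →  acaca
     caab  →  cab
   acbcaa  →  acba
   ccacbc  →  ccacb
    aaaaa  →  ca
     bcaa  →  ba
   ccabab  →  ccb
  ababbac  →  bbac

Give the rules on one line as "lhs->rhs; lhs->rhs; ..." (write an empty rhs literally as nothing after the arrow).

  | aacacaa => acacaa => acaca
  | caab => cab
  | acbcaa => acbaa => acba
  | ccacbc => ccacb

aa->a; aaa->c; aba->; bc->b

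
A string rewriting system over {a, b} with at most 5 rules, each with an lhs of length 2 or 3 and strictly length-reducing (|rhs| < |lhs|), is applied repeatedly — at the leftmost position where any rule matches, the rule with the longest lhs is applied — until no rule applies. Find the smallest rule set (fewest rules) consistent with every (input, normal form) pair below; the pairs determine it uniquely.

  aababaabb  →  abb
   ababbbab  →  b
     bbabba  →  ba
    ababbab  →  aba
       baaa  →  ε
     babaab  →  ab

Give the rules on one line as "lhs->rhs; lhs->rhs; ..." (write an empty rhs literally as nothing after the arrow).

  | aababaabb => babaabb => baabb => abb
  | ababbbab => abaab => aab => b
  | bbabba => bbbba => ba
  | ababbab => ababbb => aba

aa->; baa->a; bba->bb; bbb->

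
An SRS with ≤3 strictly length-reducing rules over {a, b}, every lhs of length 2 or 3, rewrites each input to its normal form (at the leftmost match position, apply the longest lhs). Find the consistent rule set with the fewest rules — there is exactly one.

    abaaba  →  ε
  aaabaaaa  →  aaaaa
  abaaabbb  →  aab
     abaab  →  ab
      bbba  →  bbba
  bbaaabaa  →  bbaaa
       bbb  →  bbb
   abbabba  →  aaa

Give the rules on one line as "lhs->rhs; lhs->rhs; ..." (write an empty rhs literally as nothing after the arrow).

  | abaaba => aba => ε
  | aaabaaaa => aaaaa
  | abaaabbb => aabbb => aab
  | abaab => ab

aba->; abb->a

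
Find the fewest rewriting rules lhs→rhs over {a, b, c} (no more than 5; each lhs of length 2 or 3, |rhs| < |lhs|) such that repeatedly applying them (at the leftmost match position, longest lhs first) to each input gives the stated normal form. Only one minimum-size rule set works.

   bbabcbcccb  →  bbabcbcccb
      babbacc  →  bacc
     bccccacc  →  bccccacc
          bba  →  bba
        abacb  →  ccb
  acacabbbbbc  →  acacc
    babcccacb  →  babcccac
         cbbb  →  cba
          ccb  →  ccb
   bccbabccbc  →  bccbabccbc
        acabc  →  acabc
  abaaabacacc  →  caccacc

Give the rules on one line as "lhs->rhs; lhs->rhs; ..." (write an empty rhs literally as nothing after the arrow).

  | bbabcbcccb
  | babbacc => bacc
  | bccccacc
  | bba

aba->c; abb->; acb->ac; bbb->ba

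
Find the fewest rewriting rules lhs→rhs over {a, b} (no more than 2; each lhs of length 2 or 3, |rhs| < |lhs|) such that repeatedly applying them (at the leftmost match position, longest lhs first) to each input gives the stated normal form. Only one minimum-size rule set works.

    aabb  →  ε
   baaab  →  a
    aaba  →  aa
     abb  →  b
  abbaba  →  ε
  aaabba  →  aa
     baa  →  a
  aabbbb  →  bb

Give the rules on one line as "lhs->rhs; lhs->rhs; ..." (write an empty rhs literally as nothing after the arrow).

  | aabb => ab => ε
  | baaab => aab => a
  | aaba => aa
  | abb => b

ab->; ba->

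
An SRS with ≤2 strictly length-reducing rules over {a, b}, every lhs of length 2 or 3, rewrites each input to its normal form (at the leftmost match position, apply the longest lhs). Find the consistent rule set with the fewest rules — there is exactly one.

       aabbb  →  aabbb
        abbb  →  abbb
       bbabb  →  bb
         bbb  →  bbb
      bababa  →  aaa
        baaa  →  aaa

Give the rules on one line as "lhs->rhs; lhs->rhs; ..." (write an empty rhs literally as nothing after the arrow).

  | aabbb
  | abbb
  | bbabb => bb
  | bbb

ba->a; bba->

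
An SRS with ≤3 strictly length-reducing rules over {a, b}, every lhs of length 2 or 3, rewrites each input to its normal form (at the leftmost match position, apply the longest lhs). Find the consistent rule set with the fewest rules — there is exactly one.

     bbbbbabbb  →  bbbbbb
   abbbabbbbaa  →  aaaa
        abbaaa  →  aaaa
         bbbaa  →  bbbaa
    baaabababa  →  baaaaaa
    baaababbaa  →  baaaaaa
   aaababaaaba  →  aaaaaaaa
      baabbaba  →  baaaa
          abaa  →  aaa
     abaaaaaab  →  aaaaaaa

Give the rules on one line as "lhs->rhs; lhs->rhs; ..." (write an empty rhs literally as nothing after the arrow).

  | bbbbbabbb => bbbbbb
  | abbbabbbbaa => abbabbbbaa => ababbbbaa => aabbbbaa => aabbbaa => aabbaa => aabaa => aaaa
  | abbaaa => abaaa => aaaa
  | bbbaa

ab->a; bab->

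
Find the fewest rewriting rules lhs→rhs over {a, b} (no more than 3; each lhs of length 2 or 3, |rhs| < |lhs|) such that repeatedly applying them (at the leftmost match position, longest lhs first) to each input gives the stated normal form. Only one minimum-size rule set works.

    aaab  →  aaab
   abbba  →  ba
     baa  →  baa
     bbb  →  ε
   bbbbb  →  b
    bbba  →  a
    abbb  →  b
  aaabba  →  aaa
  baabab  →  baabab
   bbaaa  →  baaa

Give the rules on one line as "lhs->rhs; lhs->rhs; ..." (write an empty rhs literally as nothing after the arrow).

abb->; bb->b; bbb->

  | aaab
  | abbba => ba
  | baa
  | bbb => ε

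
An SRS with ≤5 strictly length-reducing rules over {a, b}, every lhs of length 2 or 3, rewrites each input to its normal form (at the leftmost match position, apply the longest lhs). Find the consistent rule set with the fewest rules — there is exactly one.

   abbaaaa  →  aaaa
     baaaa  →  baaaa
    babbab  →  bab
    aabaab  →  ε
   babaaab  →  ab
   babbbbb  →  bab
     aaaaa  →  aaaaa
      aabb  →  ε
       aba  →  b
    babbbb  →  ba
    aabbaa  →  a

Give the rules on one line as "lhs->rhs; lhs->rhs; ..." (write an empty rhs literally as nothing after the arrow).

aab->b; aba->b; bb->; bba->

  | abbaaaa => aaaa
  | baaaa
  | babbab => bab
  | aabaab => baab => bb => ε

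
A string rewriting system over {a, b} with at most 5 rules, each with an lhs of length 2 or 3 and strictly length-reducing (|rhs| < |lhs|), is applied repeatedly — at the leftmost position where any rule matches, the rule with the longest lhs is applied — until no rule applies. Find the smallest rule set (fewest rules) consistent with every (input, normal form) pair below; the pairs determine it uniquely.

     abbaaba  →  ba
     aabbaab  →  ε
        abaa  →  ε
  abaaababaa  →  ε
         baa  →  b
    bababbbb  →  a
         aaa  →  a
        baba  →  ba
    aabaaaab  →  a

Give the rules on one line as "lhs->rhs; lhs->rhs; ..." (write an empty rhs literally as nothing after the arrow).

aa->; ab->; abb->ba; bb->a

  | abbaaba => baaaba => baba => ba
  | aabbaab => bbaab => aaab => ab => ε
  | abaa => aa => ε
  | abaaababaa => aaababaa => ababaa => abaa => aa => ε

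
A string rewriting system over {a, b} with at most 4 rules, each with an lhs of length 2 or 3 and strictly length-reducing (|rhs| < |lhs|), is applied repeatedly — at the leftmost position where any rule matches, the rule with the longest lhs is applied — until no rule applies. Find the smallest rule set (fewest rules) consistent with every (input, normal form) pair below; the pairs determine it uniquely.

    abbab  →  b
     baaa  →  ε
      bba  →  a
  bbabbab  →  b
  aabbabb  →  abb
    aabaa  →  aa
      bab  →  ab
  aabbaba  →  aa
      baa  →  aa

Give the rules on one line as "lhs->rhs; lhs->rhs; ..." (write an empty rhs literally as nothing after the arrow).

aaa->; aab->b; ba->a

  | abbab => abab => aab => b
  | baaa => aaa => ε
  | bba => ba => a
  | bbabbab => babbab => abbab => abab => aab => b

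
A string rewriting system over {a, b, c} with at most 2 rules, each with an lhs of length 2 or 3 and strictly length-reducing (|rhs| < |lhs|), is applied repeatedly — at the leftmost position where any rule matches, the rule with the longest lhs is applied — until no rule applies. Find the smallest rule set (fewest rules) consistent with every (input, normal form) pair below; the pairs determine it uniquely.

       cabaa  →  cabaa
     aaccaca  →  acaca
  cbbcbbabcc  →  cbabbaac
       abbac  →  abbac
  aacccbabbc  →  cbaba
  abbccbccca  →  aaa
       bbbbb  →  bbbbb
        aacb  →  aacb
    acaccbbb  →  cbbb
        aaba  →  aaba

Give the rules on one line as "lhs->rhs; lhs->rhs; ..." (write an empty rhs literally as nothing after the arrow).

  | cabaa
  | aaccaca => acaca
  | cbbcbbabcc => cbabbabcc => cbabbaac
  | abbac

acc->c; bc->a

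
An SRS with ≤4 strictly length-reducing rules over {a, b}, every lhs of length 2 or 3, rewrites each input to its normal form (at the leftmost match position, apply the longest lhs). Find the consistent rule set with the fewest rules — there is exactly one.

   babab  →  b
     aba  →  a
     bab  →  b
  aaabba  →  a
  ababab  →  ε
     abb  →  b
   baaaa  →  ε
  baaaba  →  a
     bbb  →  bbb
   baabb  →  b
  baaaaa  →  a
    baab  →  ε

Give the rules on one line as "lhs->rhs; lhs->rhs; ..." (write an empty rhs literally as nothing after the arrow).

  | babab => bab => b
  | aba => a
  | bab => b
  | aaabba => babba => bba => a

aa->b; ab->; ba->; bba->a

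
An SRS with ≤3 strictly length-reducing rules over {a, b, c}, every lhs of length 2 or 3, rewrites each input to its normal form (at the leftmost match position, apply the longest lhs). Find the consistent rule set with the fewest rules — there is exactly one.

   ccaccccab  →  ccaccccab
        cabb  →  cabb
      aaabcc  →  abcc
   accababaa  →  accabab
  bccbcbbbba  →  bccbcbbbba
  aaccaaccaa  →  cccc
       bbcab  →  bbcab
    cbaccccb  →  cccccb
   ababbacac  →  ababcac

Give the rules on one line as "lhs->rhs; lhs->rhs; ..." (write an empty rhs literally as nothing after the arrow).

aa->; bac->c

  | ccaccccab
  | cabb
  | aaabcc => abcc
  | accababaa => accabab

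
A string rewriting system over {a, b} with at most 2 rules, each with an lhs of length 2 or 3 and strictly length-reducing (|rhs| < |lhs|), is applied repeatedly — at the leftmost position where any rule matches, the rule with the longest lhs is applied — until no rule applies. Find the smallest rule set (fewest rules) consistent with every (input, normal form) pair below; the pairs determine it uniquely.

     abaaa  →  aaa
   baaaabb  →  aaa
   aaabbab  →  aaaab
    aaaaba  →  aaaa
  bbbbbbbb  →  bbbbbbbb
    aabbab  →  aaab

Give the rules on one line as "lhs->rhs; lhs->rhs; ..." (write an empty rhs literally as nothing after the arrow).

  | abaaa => aaa
  | baaaabb => aaabb => aaa
  | aaabbab => aaaab
  | aaaaba => aaaa

abb->a; ba->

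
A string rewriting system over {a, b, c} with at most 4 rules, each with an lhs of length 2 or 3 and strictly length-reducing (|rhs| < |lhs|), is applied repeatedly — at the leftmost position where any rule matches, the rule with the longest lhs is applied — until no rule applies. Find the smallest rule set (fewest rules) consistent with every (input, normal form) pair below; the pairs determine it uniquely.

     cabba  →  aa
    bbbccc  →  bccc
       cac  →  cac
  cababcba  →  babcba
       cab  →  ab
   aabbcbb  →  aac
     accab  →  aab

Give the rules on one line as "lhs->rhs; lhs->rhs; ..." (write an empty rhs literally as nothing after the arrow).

aba->ba; bb->; cab->ab

  | cabba => abba => aa
  | bbbccc => bccc
  | cac
  | cababcba => ababcba => babcba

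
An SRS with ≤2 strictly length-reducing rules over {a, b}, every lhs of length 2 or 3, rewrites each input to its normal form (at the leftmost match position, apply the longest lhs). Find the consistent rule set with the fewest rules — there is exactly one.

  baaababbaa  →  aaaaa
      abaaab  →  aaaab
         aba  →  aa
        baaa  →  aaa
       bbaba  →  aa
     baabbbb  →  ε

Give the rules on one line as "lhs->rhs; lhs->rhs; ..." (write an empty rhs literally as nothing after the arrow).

  | baaababbaa => aaababbaa => aaaabbaa => aaaaa
  | abaaab => aaaab
  | aba => aa
  | baaa => aaa

abb->; ba->a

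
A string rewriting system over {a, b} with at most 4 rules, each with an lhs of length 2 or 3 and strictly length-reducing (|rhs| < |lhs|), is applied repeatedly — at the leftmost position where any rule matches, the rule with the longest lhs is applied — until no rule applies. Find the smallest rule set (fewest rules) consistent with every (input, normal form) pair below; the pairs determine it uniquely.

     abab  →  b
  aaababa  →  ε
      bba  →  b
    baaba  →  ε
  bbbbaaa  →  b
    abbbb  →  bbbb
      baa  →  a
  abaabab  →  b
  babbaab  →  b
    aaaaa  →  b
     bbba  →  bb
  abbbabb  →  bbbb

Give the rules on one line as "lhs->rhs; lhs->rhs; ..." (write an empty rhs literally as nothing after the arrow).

  | abab => bab => b
  | aaababa => bababa => baba => ba => ε
  | bba => b
  | baaba => aba => ba => ε

aa->b; ab->b; ba->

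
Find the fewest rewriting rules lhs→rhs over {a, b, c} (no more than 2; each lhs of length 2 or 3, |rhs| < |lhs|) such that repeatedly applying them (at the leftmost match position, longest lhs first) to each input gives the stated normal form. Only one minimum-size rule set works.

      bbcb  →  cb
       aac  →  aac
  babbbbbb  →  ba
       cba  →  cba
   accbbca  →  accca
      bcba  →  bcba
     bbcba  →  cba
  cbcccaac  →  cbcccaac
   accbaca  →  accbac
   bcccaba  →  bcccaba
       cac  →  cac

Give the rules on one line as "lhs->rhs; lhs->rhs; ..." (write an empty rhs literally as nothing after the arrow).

aca->ac; bb->

  | bbcb => cb
  | aac
  | babbbbbb => babbbb => babb => ba
  | cba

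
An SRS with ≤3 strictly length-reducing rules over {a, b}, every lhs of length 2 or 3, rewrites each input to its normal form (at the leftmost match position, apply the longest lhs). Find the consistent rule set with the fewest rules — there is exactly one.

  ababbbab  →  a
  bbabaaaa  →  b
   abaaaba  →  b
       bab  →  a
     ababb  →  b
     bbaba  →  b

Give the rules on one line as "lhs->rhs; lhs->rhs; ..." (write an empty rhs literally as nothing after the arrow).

  | ababbbab => babbbab => bbbbab => abbab => bbab => aab => bb => a
  | bbabaaaa => aabaaaa => bbaaaa => aaaaa => baaa => bba => aa => b
  | abaaaba => baaaba => bbaba => aaba => bba => aa => b
  | bab => bb => a

aa->b; ab->b; bb->a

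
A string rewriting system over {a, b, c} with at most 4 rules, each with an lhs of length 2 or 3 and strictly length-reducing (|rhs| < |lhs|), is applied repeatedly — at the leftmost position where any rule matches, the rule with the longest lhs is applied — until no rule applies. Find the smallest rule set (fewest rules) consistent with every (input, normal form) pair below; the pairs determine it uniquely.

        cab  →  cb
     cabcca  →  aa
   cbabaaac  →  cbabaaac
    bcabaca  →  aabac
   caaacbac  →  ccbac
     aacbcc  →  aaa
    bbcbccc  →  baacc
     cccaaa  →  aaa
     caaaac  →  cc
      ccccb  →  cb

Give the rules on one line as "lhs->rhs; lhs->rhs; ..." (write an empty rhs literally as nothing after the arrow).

bc->a; ca->c; cbc->b; ccc->

  | cab => cb
  | cabcca => cbcca => bca => aa
  | cbabaaac
  | bcabaca => aabaca => aabac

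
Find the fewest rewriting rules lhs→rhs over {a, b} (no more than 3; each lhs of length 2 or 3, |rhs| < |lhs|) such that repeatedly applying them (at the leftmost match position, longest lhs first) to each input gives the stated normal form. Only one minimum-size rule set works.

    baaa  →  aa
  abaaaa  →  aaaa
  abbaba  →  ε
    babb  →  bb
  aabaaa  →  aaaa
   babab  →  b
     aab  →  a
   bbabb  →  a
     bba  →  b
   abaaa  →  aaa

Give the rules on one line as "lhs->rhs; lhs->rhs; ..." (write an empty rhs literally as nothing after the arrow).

  | baaa => aa
  | abaaaa => aaaa
  | abbaba => baba => ba => ε
  | babb => bb

ab->; ba->; bbb->a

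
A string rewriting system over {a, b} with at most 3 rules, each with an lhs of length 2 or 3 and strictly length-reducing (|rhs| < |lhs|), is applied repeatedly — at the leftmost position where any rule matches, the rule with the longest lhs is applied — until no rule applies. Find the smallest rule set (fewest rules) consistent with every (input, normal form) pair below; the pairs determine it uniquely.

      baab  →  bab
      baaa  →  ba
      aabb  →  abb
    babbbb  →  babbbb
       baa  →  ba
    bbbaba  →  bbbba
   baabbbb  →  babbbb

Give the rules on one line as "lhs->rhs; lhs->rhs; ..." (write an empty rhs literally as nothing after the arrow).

  | baab => bab
  | baaa => baa => ba
  | aabb => abb
  | babbbb

aa->a; aba->ba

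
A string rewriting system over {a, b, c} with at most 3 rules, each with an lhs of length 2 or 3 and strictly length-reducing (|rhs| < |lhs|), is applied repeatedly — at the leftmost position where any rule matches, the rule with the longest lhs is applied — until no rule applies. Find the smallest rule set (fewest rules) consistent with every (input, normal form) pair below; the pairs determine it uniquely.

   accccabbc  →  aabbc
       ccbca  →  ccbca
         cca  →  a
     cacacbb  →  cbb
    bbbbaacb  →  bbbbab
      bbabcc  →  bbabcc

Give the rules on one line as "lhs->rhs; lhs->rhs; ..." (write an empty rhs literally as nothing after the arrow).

acb->b; cca->a

  | accccabbc => accabbc => aabbc
  | ccbca
  | cca => a
  | cacacbb => cacbb => cbb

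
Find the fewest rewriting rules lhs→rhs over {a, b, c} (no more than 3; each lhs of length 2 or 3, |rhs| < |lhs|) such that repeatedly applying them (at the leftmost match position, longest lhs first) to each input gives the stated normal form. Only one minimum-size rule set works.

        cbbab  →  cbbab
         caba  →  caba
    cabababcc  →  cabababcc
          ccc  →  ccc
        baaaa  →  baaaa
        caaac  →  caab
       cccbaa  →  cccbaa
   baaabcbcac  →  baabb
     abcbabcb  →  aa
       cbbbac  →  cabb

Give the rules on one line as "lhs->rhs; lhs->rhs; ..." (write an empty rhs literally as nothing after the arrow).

ac->b; bbb->ab; bcb->

  | cbbab
  | caba
  | cabababcc
  | ccc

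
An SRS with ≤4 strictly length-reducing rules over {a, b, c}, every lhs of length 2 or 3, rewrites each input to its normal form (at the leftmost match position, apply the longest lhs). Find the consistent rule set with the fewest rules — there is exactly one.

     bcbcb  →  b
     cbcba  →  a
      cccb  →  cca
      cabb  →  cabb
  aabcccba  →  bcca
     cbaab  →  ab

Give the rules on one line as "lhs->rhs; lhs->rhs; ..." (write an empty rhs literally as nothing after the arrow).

aa->; caa->ca; cb->a

  | bcbcb => bacb => baa => b
  | cbcba => acba => aaa => a
  | cccb => cca
  | cabb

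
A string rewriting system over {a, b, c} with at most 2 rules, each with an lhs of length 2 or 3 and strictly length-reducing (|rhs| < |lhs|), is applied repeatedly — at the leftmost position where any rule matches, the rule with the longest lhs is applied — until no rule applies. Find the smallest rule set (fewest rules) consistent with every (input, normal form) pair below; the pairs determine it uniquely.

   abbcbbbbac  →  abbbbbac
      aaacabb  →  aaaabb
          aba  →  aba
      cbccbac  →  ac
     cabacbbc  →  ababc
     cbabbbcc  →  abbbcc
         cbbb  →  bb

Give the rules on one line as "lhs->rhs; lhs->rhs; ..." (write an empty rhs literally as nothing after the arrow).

  | abbcbbbbac => abbbbbac
  | aaacabb => aaaabb
  | aba
  | cbccbac => ccbac => cac => ac

ca->a; cb->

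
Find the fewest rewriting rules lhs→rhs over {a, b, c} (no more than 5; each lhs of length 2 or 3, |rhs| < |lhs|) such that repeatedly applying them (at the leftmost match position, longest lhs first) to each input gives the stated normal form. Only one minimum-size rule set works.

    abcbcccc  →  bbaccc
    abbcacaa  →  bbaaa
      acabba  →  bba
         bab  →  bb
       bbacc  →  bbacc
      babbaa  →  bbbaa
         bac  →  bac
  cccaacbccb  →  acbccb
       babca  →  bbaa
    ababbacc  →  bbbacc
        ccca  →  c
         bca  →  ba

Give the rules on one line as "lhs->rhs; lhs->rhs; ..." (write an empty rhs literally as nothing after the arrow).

  | abcbcccc => babcccc => bbaccc
  | abbcacaa => bbcacaa => bbacaa => bbaaa
  | acabba => aabba => abba => bba
  | bab => bb

ab->b; abc->ba; ca->a; cca->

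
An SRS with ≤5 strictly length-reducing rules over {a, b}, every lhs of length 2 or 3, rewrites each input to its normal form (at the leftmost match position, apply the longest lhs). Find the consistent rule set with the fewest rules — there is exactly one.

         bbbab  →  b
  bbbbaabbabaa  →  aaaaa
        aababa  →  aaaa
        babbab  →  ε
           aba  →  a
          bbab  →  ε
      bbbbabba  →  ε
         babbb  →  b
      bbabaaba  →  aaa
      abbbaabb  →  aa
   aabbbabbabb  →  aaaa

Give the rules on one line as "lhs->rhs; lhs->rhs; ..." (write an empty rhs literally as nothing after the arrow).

aab->aa; ab->; ba->; bb->

  | bbbab => bab => b
  | bbbbaabbabaa => bbaabbabaa => aabbabaa => aababaa => aaabaa => aaaaa
  | aababa => aaaba => aaaa
  | babbab => bbab => ab => ε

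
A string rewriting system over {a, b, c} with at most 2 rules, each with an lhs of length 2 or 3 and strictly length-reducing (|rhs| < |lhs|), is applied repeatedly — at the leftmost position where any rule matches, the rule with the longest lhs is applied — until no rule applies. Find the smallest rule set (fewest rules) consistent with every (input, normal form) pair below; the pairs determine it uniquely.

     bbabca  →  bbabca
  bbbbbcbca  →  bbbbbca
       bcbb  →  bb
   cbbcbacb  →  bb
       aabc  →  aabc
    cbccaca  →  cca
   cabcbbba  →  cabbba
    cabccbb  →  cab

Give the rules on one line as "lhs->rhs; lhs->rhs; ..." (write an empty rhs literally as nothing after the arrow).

  | bbabca
  | bbbbbcbca => bbbbbca
  | bcbb => bb
  | cbbcbacb => bcbacb => bacb => bb

ac->; cb->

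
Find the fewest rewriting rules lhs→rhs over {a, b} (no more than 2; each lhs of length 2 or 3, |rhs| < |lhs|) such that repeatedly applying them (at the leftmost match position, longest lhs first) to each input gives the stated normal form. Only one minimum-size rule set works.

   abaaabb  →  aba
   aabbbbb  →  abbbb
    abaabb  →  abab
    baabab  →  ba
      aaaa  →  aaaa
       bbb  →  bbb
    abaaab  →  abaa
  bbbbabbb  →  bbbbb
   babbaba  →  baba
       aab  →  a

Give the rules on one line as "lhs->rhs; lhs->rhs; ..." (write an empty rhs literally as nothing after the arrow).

aab->a; bba->

  | abaaabb => abaab => aba
  | aabbbbb => abbbb
  | abaabb => abab
  | baabab => baab => ba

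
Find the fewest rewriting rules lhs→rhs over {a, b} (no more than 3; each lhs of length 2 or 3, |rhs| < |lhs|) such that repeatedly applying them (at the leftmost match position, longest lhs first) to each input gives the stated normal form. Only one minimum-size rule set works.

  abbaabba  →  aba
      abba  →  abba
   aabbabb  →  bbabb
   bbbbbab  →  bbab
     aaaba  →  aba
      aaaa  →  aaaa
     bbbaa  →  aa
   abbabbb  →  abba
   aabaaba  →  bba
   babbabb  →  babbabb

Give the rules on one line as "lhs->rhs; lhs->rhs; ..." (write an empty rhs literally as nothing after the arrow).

  | abbaabba => abbbba => aba
  | abba
  | aabbabb => bbabb
  | bbbbbab => bbab

aab->b; bbb->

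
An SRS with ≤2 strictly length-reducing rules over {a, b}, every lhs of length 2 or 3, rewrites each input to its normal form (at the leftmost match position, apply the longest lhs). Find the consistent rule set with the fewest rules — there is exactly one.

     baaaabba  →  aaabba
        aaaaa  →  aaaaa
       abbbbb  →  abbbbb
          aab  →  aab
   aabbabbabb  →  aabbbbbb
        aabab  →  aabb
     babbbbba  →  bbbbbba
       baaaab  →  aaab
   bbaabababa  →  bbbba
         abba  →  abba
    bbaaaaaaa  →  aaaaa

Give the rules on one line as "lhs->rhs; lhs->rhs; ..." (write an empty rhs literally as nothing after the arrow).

  | baaaabba => aaabba
  | aaaaa
  | abbbbb
  | aab

baa->a; bab->bb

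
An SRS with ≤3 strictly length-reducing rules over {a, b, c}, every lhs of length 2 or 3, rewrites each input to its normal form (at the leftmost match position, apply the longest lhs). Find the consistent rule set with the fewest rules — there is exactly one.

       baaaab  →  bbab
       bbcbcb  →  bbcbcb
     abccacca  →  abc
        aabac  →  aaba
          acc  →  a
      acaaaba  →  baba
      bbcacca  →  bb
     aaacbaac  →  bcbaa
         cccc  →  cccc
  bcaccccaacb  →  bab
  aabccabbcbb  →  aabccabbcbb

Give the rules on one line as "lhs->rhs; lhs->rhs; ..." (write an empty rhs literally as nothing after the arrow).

  | baaaab => bbab
  | bbcbcb
  | abccacca => abccaca => abccaa => abc
  | aabac => aaba

aaa->b; ac->a; caa->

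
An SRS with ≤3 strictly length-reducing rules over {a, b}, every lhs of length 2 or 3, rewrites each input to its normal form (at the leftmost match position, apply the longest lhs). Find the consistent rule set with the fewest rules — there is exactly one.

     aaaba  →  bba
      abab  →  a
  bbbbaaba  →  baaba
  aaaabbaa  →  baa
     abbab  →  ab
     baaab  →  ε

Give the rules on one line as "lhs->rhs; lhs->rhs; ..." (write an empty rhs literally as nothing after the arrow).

aaa->b; bab->; bbb->

  | aaaba => bba
  | abab => a
  | bbbbaaba => baaba
  | aaaabbaa => babbaa => baa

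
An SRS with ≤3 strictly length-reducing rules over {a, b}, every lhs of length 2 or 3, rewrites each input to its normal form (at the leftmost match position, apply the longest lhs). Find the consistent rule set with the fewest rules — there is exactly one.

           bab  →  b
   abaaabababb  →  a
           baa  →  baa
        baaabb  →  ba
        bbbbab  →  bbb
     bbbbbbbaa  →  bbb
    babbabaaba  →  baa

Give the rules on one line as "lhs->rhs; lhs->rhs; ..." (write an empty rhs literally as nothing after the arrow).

ab->; bba->

  | bab => b
  | abaaabababb => aaabababb => aaababb => aaabb => aab => a
  | baa
  | baaabb => baab => ba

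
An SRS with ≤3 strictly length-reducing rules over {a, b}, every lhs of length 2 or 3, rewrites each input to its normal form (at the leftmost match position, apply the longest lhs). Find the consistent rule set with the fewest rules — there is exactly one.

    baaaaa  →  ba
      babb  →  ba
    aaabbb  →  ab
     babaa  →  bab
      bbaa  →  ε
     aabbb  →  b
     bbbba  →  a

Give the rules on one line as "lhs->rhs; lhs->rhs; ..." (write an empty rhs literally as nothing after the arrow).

  | baaaaa => baaa => ba
  | babb => ba
  | aaabbb => abbb => ab
  | babaa => bab

aa->; bb->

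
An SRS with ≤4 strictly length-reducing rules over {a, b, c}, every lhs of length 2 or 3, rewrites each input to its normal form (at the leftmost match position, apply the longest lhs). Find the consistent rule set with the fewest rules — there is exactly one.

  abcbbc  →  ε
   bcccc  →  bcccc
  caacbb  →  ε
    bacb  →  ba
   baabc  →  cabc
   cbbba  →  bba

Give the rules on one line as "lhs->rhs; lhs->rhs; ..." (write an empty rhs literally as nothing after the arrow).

aa->; baa->ca; bbc->a; cb->

  | abcbbc => abbc => aa => ε
  | bcccc
  | caacbb => ccbb => cb => ε
  | bacb => ba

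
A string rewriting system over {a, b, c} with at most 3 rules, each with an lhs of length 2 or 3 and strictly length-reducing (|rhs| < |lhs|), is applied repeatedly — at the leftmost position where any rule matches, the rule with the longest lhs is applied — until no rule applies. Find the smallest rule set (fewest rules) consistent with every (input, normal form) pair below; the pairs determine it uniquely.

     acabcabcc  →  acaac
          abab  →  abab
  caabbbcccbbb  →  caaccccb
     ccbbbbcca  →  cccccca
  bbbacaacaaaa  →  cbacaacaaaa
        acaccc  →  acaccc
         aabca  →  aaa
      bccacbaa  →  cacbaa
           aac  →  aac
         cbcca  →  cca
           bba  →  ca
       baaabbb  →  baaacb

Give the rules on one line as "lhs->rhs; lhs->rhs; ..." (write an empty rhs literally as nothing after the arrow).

bb->c; bc->

  | acabcabcc => acaabcc => acaac
  | abab
  | caabbbcccbbb => caacbcccbbb => caacccbbb => caaccccb
  | ccbbbbcca => cccbbcca => cccccca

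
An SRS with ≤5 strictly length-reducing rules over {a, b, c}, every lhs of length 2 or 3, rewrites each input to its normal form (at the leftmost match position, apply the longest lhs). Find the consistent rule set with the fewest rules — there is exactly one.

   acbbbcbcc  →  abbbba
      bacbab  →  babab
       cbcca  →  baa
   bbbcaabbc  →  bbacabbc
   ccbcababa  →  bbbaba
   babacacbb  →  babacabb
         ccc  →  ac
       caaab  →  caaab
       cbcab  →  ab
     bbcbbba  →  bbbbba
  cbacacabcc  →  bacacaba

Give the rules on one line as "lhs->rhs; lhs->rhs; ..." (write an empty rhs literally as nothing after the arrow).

  | acbbbcbcc => abbbcbcc => abbbbcc => abbbba
  | bacbab => babab
  | cbcca => bcca => baa
  | bbbcaabbc => bbacabbc

aac->bb; bca->ac; cb->b; cc->a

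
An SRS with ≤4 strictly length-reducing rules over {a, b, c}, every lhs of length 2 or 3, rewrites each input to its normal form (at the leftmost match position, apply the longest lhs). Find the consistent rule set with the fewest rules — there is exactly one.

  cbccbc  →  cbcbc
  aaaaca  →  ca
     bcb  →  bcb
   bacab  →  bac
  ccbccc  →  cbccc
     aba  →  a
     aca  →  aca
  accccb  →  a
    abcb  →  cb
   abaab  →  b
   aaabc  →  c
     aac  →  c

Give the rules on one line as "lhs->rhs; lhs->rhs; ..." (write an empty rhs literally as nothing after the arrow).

  | cbccbc => cbcbc
  | aaaaca => aaca => ca
  | bcb
  | bacab => bac

aa->; ab->; acb->a; ccb->cb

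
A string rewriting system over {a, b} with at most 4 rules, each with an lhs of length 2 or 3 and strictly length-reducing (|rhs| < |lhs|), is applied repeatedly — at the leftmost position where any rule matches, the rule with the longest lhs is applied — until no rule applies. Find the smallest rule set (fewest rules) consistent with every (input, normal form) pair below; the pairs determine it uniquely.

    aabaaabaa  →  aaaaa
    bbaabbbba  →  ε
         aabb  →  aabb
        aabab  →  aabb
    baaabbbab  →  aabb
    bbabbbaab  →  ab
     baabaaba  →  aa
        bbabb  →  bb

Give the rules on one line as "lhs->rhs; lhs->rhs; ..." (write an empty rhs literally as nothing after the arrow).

  | aabaaabaa => aaaabaa => aaaaa
  | bbaabbbba => babbbba => bbbbba => bbba => ba => ε
  | aabb
  | aabab => aabb

ba->; bab->bb; bbb->b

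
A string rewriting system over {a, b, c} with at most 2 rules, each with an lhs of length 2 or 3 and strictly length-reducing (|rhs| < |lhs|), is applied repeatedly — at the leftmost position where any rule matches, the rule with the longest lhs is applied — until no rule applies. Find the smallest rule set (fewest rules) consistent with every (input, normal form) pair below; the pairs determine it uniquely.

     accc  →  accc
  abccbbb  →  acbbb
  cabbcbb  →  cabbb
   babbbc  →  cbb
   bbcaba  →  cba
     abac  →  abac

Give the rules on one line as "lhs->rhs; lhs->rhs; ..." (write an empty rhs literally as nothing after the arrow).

  | accc
  | abccbbb => acbbb
  | cabbcbb => cabbb
  | babbbc => cbbbc => cbb

bab->cb; bc->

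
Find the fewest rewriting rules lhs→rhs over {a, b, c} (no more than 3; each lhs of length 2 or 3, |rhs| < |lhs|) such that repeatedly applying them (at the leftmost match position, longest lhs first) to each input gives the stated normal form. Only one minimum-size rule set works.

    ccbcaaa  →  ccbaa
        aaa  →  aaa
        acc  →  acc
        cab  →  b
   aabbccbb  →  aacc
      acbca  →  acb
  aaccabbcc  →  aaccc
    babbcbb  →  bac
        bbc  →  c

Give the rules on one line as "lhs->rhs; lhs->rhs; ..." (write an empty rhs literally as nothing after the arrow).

bb->; ca->

  | ccbcaaa => ccbaa
  | aaa
  | acc
  | cab => b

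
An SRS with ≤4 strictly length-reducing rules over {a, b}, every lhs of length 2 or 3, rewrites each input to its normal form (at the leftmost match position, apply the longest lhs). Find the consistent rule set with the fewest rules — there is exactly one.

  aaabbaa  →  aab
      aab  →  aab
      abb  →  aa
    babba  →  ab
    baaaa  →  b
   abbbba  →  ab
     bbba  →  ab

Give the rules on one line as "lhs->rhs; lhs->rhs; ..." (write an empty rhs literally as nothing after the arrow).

  | aaabbaa => abbbaa => aabaa => aaba => aab
  | aab
  | abb => aa
  | babba => bbba => aba => ab

aaa->ab; ba->b; bb->a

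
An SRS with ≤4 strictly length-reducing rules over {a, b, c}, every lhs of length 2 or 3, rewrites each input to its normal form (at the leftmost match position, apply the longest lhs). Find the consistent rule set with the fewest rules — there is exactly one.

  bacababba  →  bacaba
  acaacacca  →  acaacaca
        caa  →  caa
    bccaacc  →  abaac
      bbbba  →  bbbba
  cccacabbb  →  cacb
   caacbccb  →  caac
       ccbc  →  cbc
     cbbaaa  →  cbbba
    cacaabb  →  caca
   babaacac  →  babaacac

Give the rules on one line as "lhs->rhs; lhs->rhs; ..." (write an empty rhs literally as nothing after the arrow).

  | bacababba => bacaba
  | acaacacca => acaacaca
  | caa
  | bccaacc => abaacc => abaac

aaa->ba; abb->; bcc->ab; cc->c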